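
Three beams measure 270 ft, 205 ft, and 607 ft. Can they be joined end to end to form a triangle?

The longest side is 607, but the other two sum to only 475.
475 < 607, so the triangle inequality fails.

No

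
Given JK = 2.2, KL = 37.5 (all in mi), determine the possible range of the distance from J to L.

35.3 ≤ JL ≤ 39.7 mi

By the triangle inequality, |2.2 − 37.5| ≤ JL ≤ 2.2 + 37.5.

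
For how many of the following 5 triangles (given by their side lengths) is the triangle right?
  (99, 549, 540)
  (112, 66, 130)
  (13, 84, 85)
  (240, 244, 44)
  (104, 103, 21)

4

(99,549,540): 99²+540² = 301401 = 549² → right
(112,66,130): 66²+112² = 16900 = 130² → right
(13,84,85): 13²+84² = 7225 = 85² → right
(240,244,44): 44²+240² = 59536 = 244² → right
(104,103,21): 21²+103² = 11050 > 10816 = 104² → acute
4 of the 5 are right.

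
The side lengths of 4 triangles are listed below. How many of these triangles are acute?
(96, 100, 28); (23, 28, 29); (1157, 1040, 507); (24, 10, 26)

(96,100,28): 28²+96² = 10000 = 100² → right
(23,28,29): 23²+28² = 1313 > 841 = 29² → acute
(1157,1040,507): 507²+1040² = 1338649 = 1157² → right
(24,10,26): 10²+24² = 676 = 26² → right
1 of the 4 is acute.

1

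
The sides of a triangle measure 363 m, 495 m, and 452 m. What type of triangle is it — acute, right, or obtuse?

Compare the square of the longest side to the sum of squares of the other two: 363² + 452² = 336073 > 245025 = 495².

acute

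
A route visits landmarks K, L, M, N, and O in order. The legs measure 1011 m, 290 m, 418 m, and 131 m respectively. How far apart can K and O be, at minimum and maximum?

The maximum is all hops collinear in one direction: 1011 + 290 + 418 + 131 = 1850.
The longest hop is 1011; the others sum to 839. Folding the others back against it leaves at least 1011 − 839 = 172.

172 ≤ KO ≤ 1850 m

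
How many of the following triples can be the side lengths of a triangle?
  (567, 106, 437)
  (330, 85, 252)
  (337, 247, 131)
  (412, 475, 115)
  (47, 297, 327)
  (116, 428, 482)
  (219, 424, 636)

6

(106,437,567): 106+437 ≤ 567 → not valid
(85,252,330): 85+252 > 330 → valid
(131,247,337): 131+247 > 337 → valid
(115,412,475): 115+412 > 475 → valid
(47,297,327): 47+297 > 327 → valid
(116,428,482): 116+428 > 482 → valid
(219,424,636): 219+424 > 636 → valid
6 of the 7 triples form a triangle.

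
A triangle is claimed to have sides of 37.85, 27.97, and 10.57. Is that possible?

Yes

The longest side is 37.85, and the other two sum to 38.54.
Since 38.54 > 37.85, the triangle inequality holds.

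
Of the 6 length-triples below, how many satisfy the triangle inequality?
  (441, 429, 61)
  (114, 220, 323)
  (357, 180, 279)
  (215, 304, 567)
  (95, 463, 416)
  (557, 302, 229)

4

(61,429,441): 61+429 > 441 → valid
(114,220,323): 114+220 > 323 → valid
(180,279,357): 180+279 > 357 → valid
(215,304,567): 215+304 ≤ 567 → not valid
(95,416,463): 95+416 > 463 → valid
(229,302,557): 229+302 ≤ 557 → not valid
4 of the 6 triples form a triangle.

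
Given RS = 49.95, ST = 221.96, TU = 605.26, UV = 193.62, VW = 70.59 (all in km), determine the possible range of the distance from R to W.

69.14 ≤ RW ≤ 1141.38 km

The maximum is all hops collinear in one direction: 49.95 + 221.96 + 605.26 + 193.62 + 70.59 = 1141.38.
The longest hop is 605.26; the others sum to 536.12. Folding the others back against it leaves at least 605.26 − 536.12 = 69.14.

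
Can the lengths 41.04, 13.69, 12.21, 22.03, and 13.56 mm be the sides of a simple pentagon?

A pentagon exists iff every side is shorter than the sum of the others — equivalently, the longest side is less than the sum of the rest.
Longest side 41.04 < 61.49 (sum of the remaining 4), so yes.

Yes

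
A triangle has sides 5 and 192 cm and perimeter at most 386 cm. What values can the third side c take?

187 < c ≤ 189

Triangle inequality alone gives 187 < c < 197.
The perimeter condition gives c ≤ 386 − 5 − 192 = 189.
Intersecting the two: 187 < c ≤ 189.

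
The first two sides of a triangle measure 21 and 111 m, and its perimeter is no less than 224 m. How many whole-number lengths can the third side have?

40

Triangle inequality: 90 < x < 132. Perimeter ≥ 224 gives x ≥ 224 − 21 − 111 = 92.
So 92 ≤ x < 132; integers 92 through 131: 40 values.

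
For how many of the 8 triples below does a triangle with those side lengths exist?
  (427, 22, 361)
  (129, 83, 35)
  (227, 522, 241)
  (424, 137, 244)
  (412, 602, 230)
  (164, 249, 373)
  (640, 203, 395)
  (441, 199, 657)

(22,361,427): 22+361 ≤ 427 → not valid
(35,83,129): 35+83 ≤ 129 → not valid
(227,241,522): 227+241 ≤ 522 → not valid
(137,244,424): 137+244 ≤ 424 → not valid
(230,412,602): 230+412 > 602 → valid
(164,249,373): 164+249 > 373 → valid
(203,395,640): 203+395 ≤ 640 → not valid
(199,441,657): 199+441 ≤ 657 → not valid
2 of the 8 triples form a triangle.

2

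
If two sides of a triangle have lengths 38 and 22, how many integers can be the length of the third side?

43

The third side lies in the open interval (16, 60).
Integers from 17 to 59 inclusive: 59 − 17 + 1 = 43.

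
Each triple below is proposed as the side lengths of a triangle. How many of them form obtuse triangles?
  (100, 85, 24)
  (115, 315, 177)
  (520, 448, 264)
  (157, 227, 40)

1

(100,85,24): 24²+85² = 7801 < 10000 = 100² → obtuse
(115,315,177): 115+177 ≤ 315, not a triangle
(520,448,264): 264²+448² = 270400 = 520² → right
(157,227,40): 40+157 ≤ 227, not a triangle
1 of the 4 is obtuse.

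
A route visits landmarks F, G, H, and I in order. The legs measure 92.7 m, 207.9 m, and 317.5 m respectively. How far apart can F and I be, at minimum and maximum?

The maximum is all hops collinear in one direction: 92.7 + 207.9 + 317.5 = 618.1.
The longest hop is 317.5; the others sum to 300.6. Folding the others back against it leaves at least 317.5 − 300.6 = 16.9.

16.9 ≤ FI ≤ 618.1 m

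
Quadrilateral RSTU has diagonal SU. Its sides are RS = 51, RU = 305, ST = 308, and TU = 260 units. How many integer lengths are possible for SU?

From triangle RSU: 254 < SU < 356.
From triangle TSU: 48 < SU < 568.
Intersection: 254 < SU < 356, so integers 255 through 355: 101 values.

101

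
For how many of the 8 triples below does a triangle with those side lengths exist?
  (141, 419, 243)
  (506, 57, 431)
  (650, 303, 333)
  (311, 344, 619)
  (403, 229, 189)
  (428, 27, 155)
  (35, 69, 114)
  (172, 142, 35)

(141,243,419): 141+243 ≤ 419 → not valid
(57,431,506): 57+431 ≤ 506 → not valid
(303,333,650): 303+333 ≤ 650 → not valid
(311,344,619): 311+344 > 619 → valid
(189,229,403): 189+229 > 403 → valid
(27,155,428): 27+155 ≤ 428 → not valid
(35,69,114): 35+69 ≤ 114 → not valid
(35,142,172): 35+142 > 172 → valid
3 of the 8 triples form a triangle.

3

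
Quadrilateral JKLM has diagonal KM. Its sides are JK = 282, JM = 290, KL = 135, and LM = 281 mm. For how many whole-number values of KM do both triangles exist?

From triangle JKM: 8 < KM < 572.
From triangle LKM: 146 < KM < 416.
Intersection: 146 < KM < 416, so integers 147 through 415: 269 values.

269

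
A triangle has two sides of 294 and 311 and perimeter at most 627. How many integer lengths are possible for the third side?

Triangle inequality: 17 < x < 605. Perimeter ≤ 627 gives x ≤ 627 − 294 − 311 = 22.
So 17 < x ≤ 22; integers 18 through 22: 5 values.

5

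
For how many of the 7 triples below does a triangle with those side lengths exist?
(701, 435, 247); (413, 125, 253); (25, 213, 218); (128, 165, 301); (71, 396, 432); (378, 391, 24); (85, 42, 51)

4

(247,435,701): 247+435 ≤ 701 → not valid
(125,253,413): 125+253 ≤ 413 → not valid
(25,213,218): 25+213 > 218 → valid
(128,165,301): 128+165 ≤ 301 → not valid
(71,396,432): 71+396 > 432 → valid
(24,378,391): 24+378 > 391 → valid
(42,51,85): 42+51 > 85 → valid
4 of the 7 triples form a triangle.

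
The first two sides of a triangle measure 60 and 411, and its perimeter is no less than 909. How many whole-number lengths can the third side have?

Triangle inequality: 351 < x < 471. Perimeter ≥ 909 gives x ≥ 909 − 60 − 411 = 438.
So 438 ≤ x < 471; integers 438 through 470: 33 values.

33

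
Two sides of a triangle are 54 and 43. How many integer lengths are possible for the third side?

The third side lies in the open interval (11, 97).
Integers from 12 to 96 inclusive: 96 − 12 + 1 = 85.

85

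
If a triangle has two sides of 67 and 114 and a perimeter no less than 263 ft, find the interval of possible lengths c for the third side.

Triangle inequality alone gives 47 < c < 181.
The perimeter condition gives c ≥ 263 − 67 − 114 = 82.
Intersecting the two: 82 ≤ c < 181.

82 ≤ c < 181 ft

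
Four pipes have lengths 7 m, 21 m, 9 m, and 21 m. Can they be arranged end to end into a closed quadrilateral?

Yes

A quadrilateral exists iff every side is shorter than the sum of the others — equivalently, the longest side is less than the sum of the rest.
Longest side 21 < 37 (sum of the remaining 3), so yes.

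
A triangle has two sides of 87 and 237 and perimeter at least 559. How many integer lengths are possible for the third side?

89

Triangle inequality: 150 < x < 324. Perimeter ≥ 559 gives x ≥ 559 − 87 − 237 = 235.
So 235 ≤ x < 324; integers 235 through 323: 89 values.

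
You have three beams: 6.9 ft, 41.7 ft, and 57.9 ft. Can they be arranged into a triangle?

No

The longest side is 57.9, but the other two sum to only 48.6.
48.6 < 57.9, so the triangle inequality fails.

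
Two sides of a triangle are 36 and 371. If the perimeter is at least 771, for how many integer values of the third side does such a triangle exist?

43

Triangle inequality: 335 < x < 407. Perimeter ≥ 771 gives x ≥ 771 − 36 − 371 = 364.
So 364 ≤ x < 407; integers 364 through 406: 43 values.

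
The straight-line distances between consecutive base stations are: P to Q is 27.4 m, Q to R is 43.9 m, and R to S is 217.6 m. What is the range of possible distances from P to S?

The maximum is all hops collinear in one direction: 27.4 + 43.9 + 217.6 = 288.9.
The longest hop is 217.6; the others sum to 71.3. Folding the others back against it leaves at least 217.6 − 71.3 = 146.3.

146.3 ≤ PS ≤ 288.9 m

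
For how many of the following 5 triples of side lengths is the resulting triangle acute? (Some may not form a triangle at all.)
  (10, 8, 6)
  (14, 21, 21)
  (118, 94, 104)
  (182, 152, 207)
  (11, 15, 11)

4

(10,8,6): 6²+8² = 100 = 10² → right
(14,21,21): 14²+21² = 637 > 441 = 21² → acute
(118,94,104): 94²+104² = 19652 > 13924 = 118² → acute
(182,152,207): 152²+182² = 56228 > 42849 = 207² → acute
(11,15,11): 11²+11² = 242 > 225 = 15² → acute
4 of the 5 are acute.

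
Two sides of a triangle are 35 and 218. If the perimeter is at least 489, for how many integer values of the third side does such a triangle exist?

Triangle inequality: 183 < x < 253. Perimeter ≥ 489 gives x ≥ 489 − 35 − 218 = 236.
So 236 ≤ x < 253; integers 236 through 252: 17 values.

17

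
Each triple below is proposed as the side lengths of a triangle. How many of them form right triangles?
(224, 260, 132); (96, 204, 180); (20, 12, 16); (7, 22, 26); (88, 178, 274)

(224,260,132): 132²+224² = 67600 = 260² → right
(96,204,180): 96²+180² = 41616 = 204² → right
(20,12,16): 12²+16² = 400 = 20² → right
(7,22,26): 7²+22² = 533 < 676 = 26² → obtuse
(88,178,274): 88+178 ≤ 274, not a triangle
3 of the 5 are right.

3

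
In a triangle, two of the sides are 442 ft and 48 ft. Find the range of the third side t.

394 < t < 490 (ft)

By the triangle inequality, t must be less than 442 + 48 = 490 and greater than |442 − 48| = 394.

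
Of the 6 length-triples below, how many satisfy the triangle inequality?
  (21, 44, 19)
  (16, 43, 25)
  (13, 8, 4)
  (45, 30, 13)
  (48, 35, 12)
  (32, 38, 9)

1

(19,21,44): 19+21 ≤ 44 → not valid
(16,25,43): 16+25 ≤ 43 → not valid
(4,8,13): 4+8 ≤ 13 → not valid
(13,30,45): 13+30 ≤ 45 → not valid
(12,35,48): 12+35 ≤ 48 → not valid
(9,32,38): 9+32 > 38 → valid
1 of the 6 triples forms a triangle.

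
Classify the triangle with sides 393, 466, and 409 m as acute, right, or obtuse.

acute

Compare the square of the longest side to the sum of squares of the other two: 393² + 409² = 321730 > 217156 = 466².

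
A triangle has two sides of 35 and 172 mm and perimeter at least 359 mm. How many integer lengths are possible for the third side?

Triangle inequality: 137 < x < 207. Perimeter ≥ 359 gives x ≥ 359 − 35 − 172 = 152.
So 152 ≤ x < 207; integers 152 through 206: 55 values.

55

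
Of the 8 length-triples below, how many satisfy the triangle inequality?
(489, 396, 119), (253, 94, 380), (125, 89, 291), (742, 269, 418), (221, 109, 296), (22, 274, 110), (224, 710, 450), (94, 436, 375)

(119,396,489): 119+396 > 489 → valid
(94,253,380): 94+253 ≤ 380 → not valid
(89,125,291): 89+125 ≤ 291 → not valid
(269,418,742): 269+418 ≤ 742 → not valid
(109,221,296): 109+221 > 296 → valid
(22,110,274): 22+110 ≤ 274 → not valid
(224,450,710): 224+450 ≤ 710 → not valid
(94,375,436): 94+375 > 436 → valid
3 of the 8 triples form a triangle.

3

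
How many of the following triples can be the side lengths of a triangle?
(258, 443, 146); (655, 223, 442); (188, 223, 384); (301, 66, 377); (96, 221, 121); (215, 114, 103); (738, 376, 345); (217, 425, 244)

4

(146,258,443): 146+258 ≤ 443 → not valid
(223,442,655): 223+442 > 655 → valid
(188,223,384): 188+223 > 384 → valid
(66,301,377): 66+301 ≤ 377 → not valid
(96,121,221): 96+121 ≤ 221 → not valid
(103,114,215): 103+114 > 215 → valid
(345,376,738): 345+376 ≤ 738 → not valid
(217,244,425): 217+244 > 425 → valid
4 of the 8 triples form a triangle.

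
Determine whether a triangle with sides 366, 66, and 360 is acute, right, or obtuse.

Compare the square of the longest side to the sum of squares of the other two: 66² + 360² = 133956 = 366².

right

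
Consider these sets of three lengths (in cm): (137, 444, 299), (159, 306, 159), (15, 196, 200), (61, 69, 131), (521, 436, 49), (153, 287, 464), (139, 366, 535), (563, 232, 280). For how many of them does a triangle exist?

2

(137,299,444): 137+299 ≤ 444 → not valid
(159,159,306): 159+159 > 306 → valid
(15,196,200): 15+196 > 200 → valid
(61,69,131): 61+69 ≤ 131 → not valid
(49,436,521): 49+436 ≤ 521 → not valid
(153,287,464): 153+287 ≤ 464 → not valid
(139,366,535): 139+366 ≤ 535 → not valid
(232,280,563): 232+280 ≤ 563 → not valid
2 of the 8 triples form a triangle.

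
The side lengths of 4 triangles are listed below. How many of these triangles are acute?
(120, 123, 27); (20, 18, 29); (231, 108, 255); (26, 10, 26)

1

(120,123,27): 27²+120² = 15129 = 123² → right
(20,18,29): 18²+20² = 724 < 841 = 29² → obtuse
(231,108,255): 108²+231² = 65025 = 255² → right
(26,10,26): 10²+26² = 776 > 676 = 26² → acute
1 of the 4 is acute.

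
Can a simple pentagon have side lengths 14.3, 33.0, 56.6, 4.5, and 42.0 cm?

A pentagon exists iff every side is shorter than the sum of the others — equivalently, the longest side is less than the sum of the rest.
Longest side 56.6 < 93.8 (sum of the remaining 4), so yes.

Yes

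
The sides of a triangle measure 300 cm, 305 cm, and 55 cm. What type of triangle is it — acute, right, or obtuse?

Compare the square of the longest side to the sum of squares of the other two: 55² + 300² = 93025 = 305².

right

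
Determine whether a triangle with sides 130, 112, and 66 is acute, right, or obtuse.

right

Compare the square of the longest side to the sum of squares of the other two: 66² + 112² = 16900 = 130².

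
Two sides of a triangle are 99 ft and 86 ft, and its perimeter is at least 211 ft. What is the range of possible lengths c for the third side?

26 ≤ c < 185 ft

Triangle inequality alone gives 13 < c < 185.
The perimeter condition gives c ≥ 211 − 99 − 86 = 26.
Intersecting the two: 26 ≤ c < 185.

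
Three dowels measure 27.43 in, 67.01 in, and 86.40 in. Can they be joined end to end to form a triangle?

The longest side is 86.40, and the other two sum to 94.44.
Since 94.44 > 86.40, the triangle inequality holds.

Yes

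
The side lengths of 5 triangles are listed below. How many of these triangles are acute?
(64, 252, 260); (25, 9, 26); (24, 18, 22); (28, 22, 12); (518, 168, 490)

(64,252,260): 64²+252² = 67600 = 260² → right
(25,9,26): 9²+25² = 706 > 676 = 26² → acute
(24,18,22): 18²+22² = 808 > 576 = 24² → acute
(28,22,12): 12²+22² = 628 < 784 = 28² → obtuse
(518,168,490): 168²+490² = 268324 = 518² → right
2 of the 5 are acute.

2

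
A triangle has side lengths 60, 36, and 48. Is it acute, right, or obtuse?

right

Compare the square of the longest side to the sum of squares of the other two: 36² + 48² = 3600 = 60².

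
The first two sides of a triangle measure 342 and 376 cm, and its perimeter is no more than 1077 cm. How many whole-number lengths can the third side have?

325

Triangle inequality: 34 < x < 718. Perimeter ≤ 1077 gives x ≤ 1077 − 342 − 376 = 359.
So 34 < x ≤ 359; integers 35 through 359: 325 values.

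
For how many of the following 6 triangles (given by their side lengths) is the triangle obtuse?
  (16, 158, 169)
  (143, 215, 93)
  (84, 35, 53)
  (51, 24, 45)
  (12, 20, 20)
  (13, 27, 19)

(16,158,169): 16²+158² = 25220 < 28561 = 169² → obtuse
(143,215,93): 93²+143² = 29098 < 46225 = 215² → obtuse
(84,35,53): 35²+53² = 4034 < 7056 = 84² → obtuse
(51,24,45): 24²+45² = 2601 = 51² → right
(12,20,20): 12²+20² = 544 > 400 = 20² → acute
(13,27,19): 13²+19² = 530 < 729 = 27² → obtuse
4 of the 6 are obtuse.

4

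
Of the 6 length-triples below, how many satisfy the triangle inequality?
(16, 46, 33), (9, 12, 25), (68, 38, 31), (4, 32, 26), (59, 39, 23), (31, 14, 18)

(16,33,46): 16+33 > 46 → valid
(9,12,25): 9+12 ≤ 25 → not valid
(31,38,68): 31+38 > 68 → valid
(4,26,32): 4+26 ≤ 32 → not valid
(23,39,59): 23+39 > 59 → valid
(14,18,31): 14+18 > 31 → valid
4 of the 6 triples form a triangle.

4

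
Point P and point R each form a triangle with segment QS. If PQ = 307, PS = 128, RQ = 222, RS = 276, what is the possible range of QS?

From triangle PQS: |307 − 128| < QS < 307 + 128, i.e. 179 < QS < 435.
From triangle RQS: 54 < QS < 498.
Both must hold, so QS lies in the intersection.

179 < QS < 435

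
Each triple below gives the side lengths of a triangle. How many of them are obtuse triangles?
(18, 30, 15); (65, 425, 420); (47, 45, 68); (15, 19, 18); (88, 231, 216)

(18,30,15): 15²+18² = 549 < 900 = 30² → obtuse
(65,425,420): 65²+420² = 180625 = 425² → right
(47,45,68): 45²+47² = 4234 < 4624 = 68² → obtuse
(15,19,18): 15²+18² = 549 > 361 = 19² → acute
(88,231,216): 88²+216² = 54400 > 53361 = 231² → acute
2 of the 5 are obtuse.

2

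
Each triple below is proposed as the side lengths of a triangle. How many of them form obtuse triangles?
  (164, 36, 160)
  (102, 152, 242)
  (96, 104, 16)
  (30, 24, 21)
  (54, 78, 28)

3

(164,36,160): 36²+160² = 26896 = 164² → right
(102,152,242): 102²+152² = 33508 < 58564 = 242² → obtuse
(96,104,16): 16²+96² = 9472 < 10816 = 104² → obtuse
(30,24,21): 21²+24² = 1017 > 900 = 30² → acute
(54,78,28): 28²+54² = 3700 < 6084 = 78² → obtuse
3 of the 5 are obtuse.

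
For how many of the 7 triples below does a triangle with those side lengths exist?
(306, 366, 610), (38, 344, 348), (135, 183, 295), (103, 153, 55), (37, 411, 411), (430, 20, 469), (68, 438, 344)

5

(306,366,610): 306+366 > 610 → valid
(38,344,348): 38+344 > 348 → valid
(135,183,295): 135+183 > 295 → valid
(55,103,153): 55+103 > 153 → valid
(37,411,411): 37+411 > 411 → valid
(20,430,469): 20+430 ≤ 469 → not valid
(68,344,438): 68+344 ≤ 438 → not valid
5 of the 7 triples form a triangle.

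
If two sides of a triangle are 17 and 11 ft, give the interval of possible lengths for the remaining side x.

By the triangle inequality, x must be less than 17 + 11 = 28 and greater than |17 − 11| = 6.

6 < x < 28 (ft)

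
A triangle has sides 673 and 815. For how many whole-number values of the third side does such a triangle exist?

1345

The third side lies in the open interval (142, 1488).
Integers from 143 to 1487 inclusive: 1487 − 143 + 1 = 1345.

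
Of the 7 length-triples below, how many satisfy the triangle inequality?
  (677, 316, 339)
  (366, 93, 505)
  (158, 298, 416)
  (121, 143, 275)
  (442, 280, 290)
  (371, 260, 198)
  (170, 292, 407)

4

(316,339,677): 316+339 ≤ 677 → not valid
(93,366,505): 93+366 ≤ 505 → not valid
(158,298,416): 158+298 > 416 → valid
(121,143,275): 121+143 ≤ 275 → not valid
(280,290,442): 280+290 > 442 → valid
(198,260,371): 198+260 > 371 → valid
(170,292,407): 170+292 > 407 → valid
4 of the 7 triples form a triangle.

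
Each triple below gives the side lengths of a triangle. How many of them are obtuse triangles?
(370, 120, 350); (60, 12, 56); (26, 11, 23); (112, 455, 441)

(370,120,350): 120²+350² = 136900 = 370² → right
(60,12,56): 12²+56² = 3280 < 3600 = 60² → obtuse
(26,11,23): 11²+23² = 650 < 676 = 26² → obtuse
(112,455,441): 112²+441² = 207025 = 455² → right
2 of the 4 are obtuse.

2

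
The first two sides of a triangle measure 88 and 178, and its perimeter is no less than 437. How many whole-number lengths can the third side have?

Triangle inequality: 90 < x < 266. Perimeter ≥ 437 gives x ≥ 437 − 88 − 178 = 171.
So 171 ≤ x < 266; integers 171 through 265: 95 values.

95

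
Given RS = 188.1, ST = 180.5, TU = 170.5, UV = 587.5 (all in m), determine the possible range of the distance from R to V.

48.4 ≤ RV ≤ 1126.6 m

The maximum is all hops collinear in one direction: 188.1 + 180.5 + 170.5 + 587.5 = 1126.6.
The longest hop is 587.5; the others sum to 539.1. Folding the others back against it leaves at least 587.5 − 539.1 = 48.4.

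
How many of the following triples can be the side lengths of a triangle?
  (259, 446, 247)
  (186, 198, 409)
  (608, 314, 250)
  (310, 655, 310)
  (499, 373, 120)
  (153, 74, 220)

2

(247,259,446): 247+259 > 446 → valid
(186,198,409): 186+198 ≤ 409 → not valid
(250,314,608): 250+314 ≤ 608 → not valid
(310,310,655): 310+310 ≤ 655 → not valid
(120,373,499): 120+373 ≤ 499 → not valid
(74,153,220): 74+153 > 220 → valid
2 of the 6 triples form a triangle.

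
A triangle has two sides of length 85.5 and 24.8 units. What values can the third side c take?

By the triangle inequality, c must be less than 85.5 + 24.8 = 110.3 and greater than |85.5 − 24.8| = 60.7.

60.7 < c < 110.3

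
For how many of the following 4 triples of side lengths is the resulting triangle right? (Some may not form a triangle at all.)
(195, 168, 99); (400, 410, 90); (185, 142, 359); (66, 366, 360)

(195,168,99): 99²+168² = 38025 = 195² → right
(400,410,90): 90²+400² = 168100 = 410² → right
(185,142,359): 142+185 ≤ 359, not a triangle
(66,366,360): 66²+360² = 133956 = 366² → right
3 of the 4 are right.

3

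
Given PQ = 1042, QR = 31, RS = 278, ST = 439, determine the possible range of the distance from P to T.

The maximum is all hops collinear in one direction: 1042 + 31 + 278 + 439 = 1790.
The longest hop is 1042; the others sum to 748. Folding the others back against it leaves at least 1042 − 748 = 294.

294 ≤ PT ≤ 1790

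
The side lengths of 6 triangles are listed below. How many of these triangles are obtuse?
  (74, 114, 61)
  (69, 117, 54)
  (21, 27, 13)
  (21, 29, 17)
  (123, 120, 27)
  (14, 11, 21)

(74,114,61): 61²+74² = 9197 < 12996 = 114² → obtuse
(69,117,54): 54²+69² = 7677 < 13689 = 117² → obtuse
(21,27,13): 13²+21² = 610 < 729 = 27² → obtuse
(21,29,17): 17²+21² = 730 < 841 = 29² → obtuse
(123,120,27): 27²+120² = 15129 = 123² → right
(14,11,21): 11²+14² = 317 < 441 = 21² → obtuse
5 of the 6 are obtuse.

5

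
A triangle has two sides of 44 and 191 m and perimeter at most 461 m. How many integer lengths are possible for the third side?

Triangle inequality: 147 < x < 235. Perimeter ≤ 461 gives x ≤ 461 − 44 − 191 = 226.
So 147 < x ≤ 226; integers 148 through 226: 79 values.

79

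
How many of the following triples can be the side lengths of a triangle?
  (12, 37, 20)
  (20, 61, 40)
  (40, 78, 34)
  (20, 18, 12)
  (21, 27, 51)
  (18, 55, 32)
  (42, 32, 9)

1

(12,20,37): 12+20 ≤ 37 → not valid
(20,40,61): 20+40 ≤ 61 → not valid
(34,40,78): 34+40 ≤ 78 → not valid
(12,18,20): 12+18 > 20 → valid
(21,27,51): 21+27 ≤ 51 → not valid
(18,32,55): 18+32 ≤ 55 → not valid
(9,32,42): 9+32 ≤ 42 → not valid
1 of the 7 triples forms a triangle.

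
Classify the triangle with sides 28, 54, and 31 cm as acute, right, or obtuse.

obtuse

Compare the square of the longest side to the sum of squares of the other two: 28² + 31² = 1745 < 2916 = 54².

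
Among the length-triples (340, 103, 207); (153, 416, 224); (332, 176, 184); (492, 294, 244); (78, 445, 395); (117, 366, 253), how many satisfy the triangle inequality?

(103,207,340): 103+207 ≤ 340 → not valid
(153,224,416): 153+224 ≤ 416 → not valid
(176,184,332): 176+184 > 332 → valid
(244,294,492): 244+294 > 492 → valid
(78,395,445): 78+395 > 445 → valid
(117,253,366): 117+253 > 366 → valid
4 of the 6 triples form a triangle.

4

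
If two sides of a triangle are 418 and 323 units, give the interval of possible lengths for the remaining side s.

95 < s < 741

By the triangle inequality, s must be less than 418 + 323 = 741 and greater than |418 − 323| = 95.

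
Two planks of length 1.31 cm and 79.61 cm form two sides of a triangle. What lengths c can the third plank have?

By the triangle inequality, c must be less than 1.31 + 79.61 = 80.92 and greater than |1.31 − 79.61| = 78.30.

78.30 < c < 80.92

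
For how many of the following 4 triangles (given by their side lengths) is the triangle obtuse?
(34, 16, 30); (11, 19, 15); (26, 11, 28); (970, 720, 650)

1

(34,16,30): 16²+30² = 1156 = 34² → right
(11,19,15): 11²+15² = 346 < 361 = 19² → obtuse
(26,11,28): 11²+26² = 797 > 784 = 28² → acute
(970,720,650): 650²+720² = 940900 = 970² → right
1 of the 4 is obtuse.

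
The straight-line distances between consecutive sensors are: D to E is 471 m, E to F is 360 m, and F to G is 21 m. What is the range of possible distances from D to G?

The maximum is all hops collinear in one direction: 471 + 360 + 21 = 852.
The longest hop is 471; the others sum to 381. Folding the others back against it leaves at least 471 − 381 = 90.

90 ≤ DG ≤ 852 m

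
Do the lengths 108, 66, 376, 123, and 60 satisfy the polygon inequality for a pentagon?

For a pentagon, each side must be shorter than the sum of the others.
Here the longest side is 376, but the remaining 4 sides sum to only 357.

No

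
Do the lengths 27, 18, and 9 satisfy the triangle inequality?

No

The two shorter sides sum to 27, exactly equal to the longest side 27.
That gives only a degenerate (flat) triangle — the inequality must be strict.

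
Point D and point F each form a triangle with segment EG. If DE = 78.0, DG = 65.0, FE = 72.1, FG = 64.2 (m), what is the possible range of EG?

13.0 < EG < 136.3

From triangle DEG: |78.0 − 65.0| < EG < 78.0 + 65.0, i.e. 13.0 < EG < 143.0.
From triangle FEG: 7.9 < EG < 136.3.
Both must hold, so EG lies in the intersection.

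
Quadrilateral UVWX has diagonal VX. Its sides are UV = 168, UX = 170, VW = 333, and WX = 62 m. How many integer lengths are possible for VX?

66

From triangle UVX: 2 < VX < 338.
From triangle WVX: 271 < VX < 395.
Intersection: 271 < VX < 338, so integers 272 through 337: 66 values.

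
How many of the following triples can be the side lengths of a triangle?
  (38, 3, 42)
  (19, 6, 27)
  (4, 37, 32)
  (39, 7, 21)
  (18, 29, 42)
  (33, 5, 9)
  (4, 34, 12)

(3,38,42): 3+38 ≤ 42 → not valid
(6,19,27): 6+19 ≤ 27 → not valid
(4,32,37): 4+32 ≤ 37 → not valid
(7,21,39): 7+21 ≤ 39 → not valid
(18,29,42): 18+29 > 42 → valid
(5,9,33): 5+9 ≤ 33 → not valid
(4,12,34): 4+12 ≤ 34 → not valid
1 of the 7 triples forms a triangle.

1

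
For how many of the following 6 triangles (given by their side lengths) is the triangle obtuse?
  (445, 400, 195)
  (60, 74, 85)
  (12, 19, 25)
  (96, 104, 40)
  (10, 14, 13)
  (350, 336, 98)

1

(445,400,195): 195²+400² = 198025 = 445² → right
(60,74,85): 60²+74² = 9076 > 7225 = 85² → acute
(12,19,25): 12²+19² = 505 < 625 = 25² → obtuse
(96,104,40): 40²+96² = 10816 = 104² → right
(10,14,13): 10²+13² = 269 > 196 = 14² → acute
(350,336,98): 98²+336² = 122500 = 350² → right
1 of the 6 is obtuse.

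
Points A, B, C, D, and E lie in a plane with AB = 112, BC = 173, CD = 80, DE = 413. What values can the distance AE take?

The maximum is all hops collinear in one direction: 112 + 173 + 80 + 413 = 778.
The longest hop is 413; the others sum to 365. Folding the others back against it leaves at least 413 − 365 = 48.

48 ≤ AE ≤ 778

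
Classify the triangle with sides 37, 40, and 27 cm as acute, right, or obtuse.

Compare the square of the longest side to the sum of squares of the other two: 27² + 37² = 2098 > 1600 = 40².

acute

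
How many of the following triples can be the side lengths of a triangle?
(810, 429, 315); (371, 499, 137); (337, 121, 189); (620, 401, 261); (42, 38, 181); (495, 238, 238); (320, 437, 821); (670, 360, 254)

2

(315,429,810): 315+429 ≤ 810 → not valid
(137,371,499): 137+371 > 499 → valid
(121,189,337): 121+189 ≤ 337 → not valid
(261,401,620): 261+401 > 620 → valid
(38,42,181): 38+42 ≤ 181 → not valid
(238,238,495): 238+238 ≤ 495 → not valid
(320,437,821): 320+437 ≤ 821 → not valid
(254,360,670): 254+360 ≤ 670 → not valid
2 of the 8 triples form a triangle.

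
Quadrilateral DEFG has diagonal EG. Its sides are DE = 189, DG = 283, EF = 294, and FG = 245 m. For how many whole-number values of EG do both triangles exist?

377

From triangle DEG: 94 < EG < 472.
From triangle FEG: 49 < EG < 539.
Intersection: 94 < EG < 472, so integers 95 through 471: 377 values.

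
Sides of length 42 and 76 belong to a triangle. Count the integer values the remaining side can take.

The third side lies in the open interval (34, 118).
Integers from 35 to 117 inclusive: 117 − 35 + 1 = 83.

83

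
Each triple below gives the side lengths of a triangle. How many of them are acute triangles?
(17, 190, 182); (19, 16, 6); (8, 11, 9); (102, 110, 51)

(17,190,182): 17²+182² = 33413 < 36100 = 190² → obtuse
(19,16,6): 6²+16² = 292 < 361 = 19² → obtuse
(8,11,9): 8²+9² = 145 > 121 = 11² → acute
(102,110,51): 51²+102² = 13005 > 12100 = 110² → acute
2 of the 4 are acute.

2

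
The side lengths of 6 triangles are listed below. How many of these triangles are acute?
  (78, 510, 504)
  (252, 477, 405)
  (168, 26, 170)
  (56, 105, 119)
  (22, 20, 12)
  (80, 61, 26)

1

(78,510,504): 78²+504² = 260100 = 510² → right
(252,477,405): 252²+405² = 227529 = 477² → right
(168,26,170): 26²+168² = 28900 = 170² → right
(56,105,119): 56²+105² = 14161 = 119² → right
(22,20,12): 12²+20² = 544 > 484 = 22² → acute
(80,61,26): 26²+61² = 4397 < 6400 = 80² → obtuse
1 of the 6 is acute.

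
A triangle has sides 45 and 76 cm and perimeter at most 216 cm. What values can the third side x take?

Triangle inequality alone gives 31 < x < 121.
The perimeter condition gives x ≤ 216 − 45 − 76 = 95.
Intersecting the two: 31 < x ≤ 95.

31 < x ≤ 95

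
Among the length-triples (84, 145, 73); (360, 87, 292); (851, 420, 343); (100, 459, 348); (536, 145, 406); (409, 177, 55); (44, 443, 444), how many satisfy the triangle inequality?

4

(73,84,145): 73+84 > 145 → valid
(87,292,360): 87+292 > 360 → valid
(343,420,851): 343+420 ≤ 851 → not valid
(100,348,459): 100+348 ≤ 459 → not valid
(145,406,536): 145+406 > 536 → valid
(55,177,409): 55+177 ≤ 409 → not valid
(44,443,444): 44+443 > 444 → valid
4 of the 7 triples form a triangle.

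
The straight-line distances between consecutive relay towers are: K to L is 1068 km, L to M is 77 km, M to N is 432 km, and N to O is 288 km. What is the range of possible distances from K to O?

The maximum is all hops collinear in one direction: 1068 + 77 + 432 + 288 = 1865.
The longest hop is 1068; the others sum to 797. Folding the others back against it leaves at least 1068 − 797 = 271.

271 ≤ KO ≤ 1865 km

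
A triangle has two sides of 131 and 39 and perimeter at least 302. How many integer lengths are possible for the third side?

38

Triangle inequality: 92 < x < 170. Perimeter ≥ 302 gives x ≥ 302 − 131 − 39 = 132.
So 132 ≤ x < 170; integers 132 through 169: 38 values.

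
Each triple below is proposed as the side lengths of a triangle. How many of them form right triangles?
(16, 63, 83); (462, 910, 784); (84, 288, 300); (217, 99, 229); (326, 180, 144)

(16,63,83): 16+63 ≤ 83, not a triangle
(462,910,784): 462²+784² = 828100 = 910² → right
(84,288,300): 84²+288² = 90000 = 300² → right
(217,99,229): 99²+217² = 56890 > 52441 = 229² → acute
(326,180,144): 144+180 ≤ 326, not a triangle
2 of the 5 are right.

2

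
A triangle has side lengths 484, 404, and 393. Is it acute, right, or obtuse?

Compare the square of the longest side to the sum of squares of the other two: 393² + 404² = 317665 > 234256 = 484².

acute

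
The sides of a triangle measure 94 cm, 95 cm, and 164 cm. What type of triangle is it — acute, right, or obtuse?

obtuse

Compare the square of the longest side to the sum of squares of the other two: 94² + 95² = 17861 < 26896 = 164².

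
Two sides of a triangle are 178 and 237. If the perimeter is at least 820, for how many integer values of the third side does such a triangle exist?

10

Triangle inequality: 59 < x < 415. Perimeter ≥ 820 gives x ≥ 820 − 178 − 237 = 405.
So 405 ≤ x < 415; integers 405 through 414: 10 values.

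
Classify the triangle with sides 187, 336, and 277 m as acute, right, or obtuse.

obtuse

Compare the square of the longest side to the sum of squares of the other two: 187² + 277² = 111698 < 112896 = 336².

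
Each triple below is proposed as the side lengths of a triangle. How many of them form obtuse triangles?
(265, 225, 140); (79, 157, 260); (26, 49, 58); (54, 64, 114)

(265,225,140): 140²+225² = 70225 = 265² → right
(79,157,260): 79+157 ≤ 260, not a triangle
(26,49,58): 26²+49² = 3077 < 3364 = 58² → obtuse
(54,64,114): 54²+64² = 7012 < 12996 = 114² → obtuse
2 of the 4 are obtuse.

2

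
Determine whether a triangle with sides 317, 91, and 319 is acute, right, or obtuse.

acute

Compare the square of the longest side to the sum of squares of the other two: 91² + 317² = 108770 > 101761 = 319².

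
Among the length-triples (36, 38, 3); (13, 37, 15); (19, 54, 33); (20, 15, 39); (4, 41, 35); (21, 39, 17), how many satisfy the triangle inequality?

1

(3,36,38): 3+36 > 38 → valid
(13,15,37): 13+15 ≤ 37 → not valid
(19,33,54): 19+33 ≤ 54 → not valid
(15,20,39): 15+20 ≤ 39 → not valid
(4,35,41): 4+35 ≤ 41 → not valid
(17,21,39): 17+21 ≤ 39 → not valid
1 of the 6 triples forms a triangle.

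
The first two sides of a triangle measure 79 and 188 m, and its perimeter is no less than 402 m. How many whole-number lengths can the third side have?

Triangle inequality: 109 < x < 267. Perimeter ≥ 402 gives x ≥ 402 − 79 − 188 = 135.
So 135 ≤ x < 267; integers 135 through 266: 132 values.

132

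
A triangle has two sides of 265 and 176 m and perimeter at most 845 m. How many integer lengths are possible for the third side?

Triangle inequality: 89 < x < 441. Perimeter ≤ 845 gives x ≤ 845 − 265 − 176 = 404.
So 89 < x ≤ 404; integers 90 through 404: 315 values.

315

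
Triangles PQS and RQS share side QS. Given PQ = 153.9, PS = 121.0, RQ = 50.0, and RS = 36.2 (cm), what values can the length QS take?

32.9 < QS < 86.2

From triangle PQS: |153.9 − 121.0| < QS < 153.9 + 121.0, i.e. 32.9 < QS < 274.9.
From triangle RQS: 13.8 < QS < 86.2.
Both must hold, so QS lies in the intersection.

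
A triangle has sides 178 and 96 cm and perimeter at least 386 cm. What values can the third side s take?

Triangle inequality alone gives 82 < s < 274.
The perimeter condition gives s ≥ 386 − 178 − 96 = 112.
Intersecting the two: 112 ≤ s < 274.

112 ≤ s < 274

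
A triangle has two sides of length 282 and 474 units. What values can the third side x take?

192 < x < 756 (units)

By the triangle inequality, x must be less than 282 + 474 = 756 and greater than |282 − 474| = 192.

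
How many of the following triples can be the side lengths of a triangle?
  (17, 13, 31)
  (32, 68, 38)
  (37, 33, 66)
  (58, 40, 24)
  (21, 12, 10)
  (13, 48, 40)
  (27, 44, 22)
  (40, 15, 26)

(13,17,31): 13+17 ≤ 31 → not valid
(32,38,68): 32+38 > 68 → valid
(33,37,66): 33+37 > 66 → valid
(24,40,58): 24+40 > 58 → valid
(10,12,21): 10+12 > 21 → valid
(13,40,48): 13+40 > 48 → valid
(22,27,44): 22+27 > 44 → valid
(15,26,40): 15+26 > 40 → valid
7 of the 8 triples form a triangle.

7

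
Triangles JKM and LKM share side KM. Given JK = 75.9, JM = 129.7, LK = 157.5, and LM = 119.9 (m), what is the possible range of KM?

53.8 < KM < 205.6

From triangle JKM: |75.9 − 129.7| < KM < 75.9 + 129.7, i.e. 53.8 < KM < 205.6.
From triangle LKM: 37.6 < KM < 277.4.
Both must hold, so KM lies in the intersection.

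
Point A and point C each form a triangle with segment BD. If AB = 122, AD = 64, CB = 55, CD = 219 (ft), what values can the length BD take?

From triangle ABD: |122 − 64| < BD < 122 + 64, i.e. 58 < BD < 186.
From triangle CBD: 164 < BD < 274.
Both must hold, so BD lies in the intersection.

164 < BD < 186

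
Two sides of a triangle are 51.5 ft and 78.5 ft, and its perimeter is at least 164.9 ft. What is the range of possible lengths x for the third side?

Triangle inequality alone gives 27.0 < x < 130.0.
The perimeter condition gives x ≥ 164.9 − 51.5 − 78.5 = 34.9.
Intersecting the two: 34.9 ≤ x < 130.0.

34.9 ≤ x < 130.0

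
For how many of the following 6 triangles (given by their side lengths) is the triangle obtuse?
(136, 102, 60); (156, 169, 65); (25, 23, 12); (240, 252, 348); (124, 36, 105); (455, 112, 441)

2

(136,102,60): 60²+102² = 14004 < 18496 = 136² → obtuse
(156,169,65): 65²+156² = 28561 = 169² → right
(25,23,12): 12²+23² = 673 > 625 = 25² → acute
(240,252,348): 240²+252² = 121104 = 348² → right
(124,36,105): 36²+105² = 12321 < 15376 = 124² → obtuse
(455,112,441): 112²+441² = 207025 = 455² → right
2 of the 6 are obtuse.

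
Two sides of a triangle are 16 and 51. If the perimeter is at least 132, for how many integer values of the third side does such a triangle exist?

Triangle inequality: 35 < x < 67. Perimeter ≥ 132 gives x ≥ 132 − 16 − 51 = 65.
So 65 ≤ x < 67; integers 65 through 66: 2 values.

2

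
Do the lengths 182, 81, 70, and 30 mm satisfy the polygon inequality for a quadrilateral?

For a quadrilateral, each side must be shorter than the sum of the others.
Here the longest side is 182, but the remaining 3 sides sum to only 181.

No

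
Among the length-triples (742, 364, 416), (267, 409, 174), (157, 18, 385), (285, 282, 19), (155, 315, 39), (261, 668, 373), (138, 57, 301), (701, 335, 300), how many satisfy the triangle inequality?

3

(364,416,742): 364+416 > 742 → valid
(174,267,409): 174+267 > 409 → valid
(18,157,385): 18+157 ≤ 385 → not valid
(19,282,285): 19+282 > 285 → valid
(39,155,315): 39+155 ≤ 315 → not valid
(261,373,668): 261+373 ≤ 668 → not valid
(57,138,301): 57+138 ≤ 301 → not valid
(300,335,701): 300+335 ≤ 701 → not valid
3 of the 8 triples form a triangle.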